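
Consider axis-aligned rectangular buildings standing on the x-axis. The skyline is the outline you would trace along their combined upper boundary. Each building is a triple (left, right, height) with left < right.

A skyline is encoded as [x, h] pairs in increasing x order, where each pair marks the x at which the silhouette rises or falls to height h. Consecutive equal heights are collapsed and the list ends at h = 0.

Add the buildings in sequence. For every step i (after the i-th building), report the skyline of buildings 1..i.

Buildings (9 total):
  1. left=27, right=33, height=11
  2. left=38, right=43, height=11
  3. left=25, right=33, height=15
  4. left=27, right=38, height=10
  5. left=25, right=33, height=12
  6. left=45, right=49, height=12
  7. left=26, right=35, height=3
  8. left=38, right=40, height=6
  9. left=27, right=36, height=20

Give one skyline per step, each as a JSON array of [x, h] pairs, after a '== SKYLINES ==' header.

== SKYLINES ==
[[27,11],[33,0]]
[[27,11],[33,0],[38,11],[43,0]]
[[25,15],[33,0],[38,11],[43,0]]
[[25,15],[33,10],[38,11],[43,0]]
[[25,15],[33,10],[38,11],[43,0]]
[[25,15],[33,10],[38,11],[43,0],[45,12],[49,0]]
[[25,15],[33,10],[38,11],[43,0],[45,12],[49,0]]
[[25,15],[33,10],[38,11],[43,0],[45,12],[49,0]]
[[25,15],[27,20],[36,10],[38,11],[43,0],[45,12],[49,0]]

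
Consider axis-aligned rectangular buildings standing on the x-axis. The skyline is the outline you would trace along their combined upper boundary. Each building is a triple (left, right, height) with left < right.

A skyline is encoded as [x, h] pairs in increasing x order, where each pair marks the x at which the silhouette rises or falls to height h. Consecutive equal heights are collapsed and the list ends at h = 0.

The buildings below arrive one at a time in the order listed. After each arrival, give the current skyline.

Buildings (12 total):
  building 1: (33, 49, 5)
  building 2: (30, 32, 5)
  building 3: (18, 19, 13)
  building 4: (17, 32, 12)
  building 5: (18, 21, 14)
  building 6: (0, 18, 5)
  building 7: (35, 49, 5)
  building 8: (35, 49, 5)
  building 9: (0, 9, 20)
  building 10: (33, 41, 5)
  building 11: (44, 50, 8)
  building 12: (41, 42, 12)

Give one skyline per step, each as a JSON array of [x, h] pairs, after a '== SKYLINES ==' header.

== SKYLINES ==
[[33,5],[49,0]]
[[30,5],[32,0],[33,5],[49,0]]
[[18,13],[19,0],[30,5],[32,0],[33,5],[49,0]]
[[17,12],[18,13],[19,12],[32,0],[33,5],[49,0]]
[[17,12],[18,14],[21,12],[32,0],[33,5],[49,0]]
[[0,5],[17,12],[18,14],[21,12],[32,0],[33,5],[49,0]]
[[0,5],[17,12],[18,14],[21,12],[32,0],[33,5],[49,0]]
[[0,5],[17,12],[18,14],[21,12],[32,0],[33,5],[49,0]]
[[0,20],[9,5],[17,12],[18,14],[21,12],[32,0],[33,5],[49,0]]
[[0,20],[9,5],[17,12],[18,14],[21,12],[32,0],[33,5],[49,0]]
[[0,20],[9,5],[17,12],[18,14],[21,12],[32,0],[33,5],[44,8],[50,0]]
[[0,20],[9,5],[17,12],[18,14],[21,12],[32,0],[33,5],[41,12],[42,5],[44,8],[50,0]]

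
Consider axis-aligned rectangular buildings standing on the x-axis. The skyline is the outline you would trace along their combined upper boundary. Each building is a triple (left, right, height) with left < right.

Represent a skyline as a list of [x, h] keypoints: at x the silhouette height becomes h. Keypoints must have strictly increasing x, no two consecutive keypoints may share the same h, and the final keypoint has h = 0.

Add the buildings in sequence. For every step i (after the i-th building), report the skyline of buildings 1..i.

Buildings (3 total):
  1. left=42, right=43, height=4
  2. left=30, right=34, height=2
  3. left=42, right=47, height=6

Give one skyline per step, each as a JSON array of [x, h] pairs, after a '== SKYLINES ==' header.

== SKYLINES ==
[[42,4],[43,0]]
[[30,2],[34,0],[42,4],[43,0]]
[[30,2],[34,0],[42,6],[47,0]]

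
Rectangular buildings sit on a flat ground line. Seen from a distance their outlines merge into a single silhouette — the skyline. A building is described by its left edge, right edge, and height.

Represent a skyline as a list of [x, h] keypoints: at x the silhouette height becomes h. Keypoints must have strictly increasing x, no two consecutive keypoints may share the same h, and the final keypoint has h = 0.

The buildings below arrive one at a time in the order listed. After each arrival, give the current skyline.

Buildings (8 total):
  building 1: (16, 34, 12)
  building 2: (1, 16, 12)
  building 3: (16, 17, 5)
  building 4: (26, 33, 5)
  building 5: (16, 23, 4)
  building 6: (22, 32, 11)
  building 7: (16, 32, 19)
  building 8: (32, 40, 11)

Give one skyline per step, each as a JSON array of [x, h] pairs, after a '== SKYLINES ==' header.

== SKYLINES ==
[[16,12],[34,0]]
[[1,12],[34,0]]
[[1,12],[34,0]]
[[1,12],[34,0]]
[[1,12],[34,0]]
[[1,12],[34,0]]
[[1,12],[16,19],[32,12],[34,0]]
[[1,12],[16,19],[32,12],[34,11],[40,0]]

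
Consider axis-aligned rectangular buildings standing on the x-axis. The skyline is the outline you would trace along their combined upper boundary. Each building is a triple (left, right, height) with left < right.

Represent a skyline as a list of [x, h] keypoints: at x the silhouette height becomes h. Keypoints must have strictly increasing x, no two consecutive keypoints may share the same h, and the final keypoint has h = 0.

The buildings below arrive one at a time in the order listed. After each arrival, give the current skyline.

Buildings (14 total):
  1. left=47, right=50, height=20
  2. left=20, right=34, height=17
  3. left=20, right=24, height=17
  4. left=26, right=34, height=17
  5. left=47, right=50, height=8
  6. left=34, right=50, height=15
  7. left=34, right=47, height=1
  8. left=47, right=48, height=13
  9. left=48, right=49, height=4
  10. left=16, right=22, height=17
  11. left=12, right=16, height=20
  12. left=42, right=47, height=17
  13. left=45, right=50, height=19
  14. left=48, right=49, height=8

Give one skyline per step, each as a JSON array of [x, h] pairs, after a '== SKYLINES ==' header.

== SKYLINES ==
[[47,20],[50,0]]
[[20,17],[34,0],[47,20],[50,0]]
[[20,17],[34,0],[47,20],[50,0]]
[[20,17],[34,0],[47,20],[50,0]]
[[20,17],[34,0],[47,20],[50,0]]
[[20,17],[34,15],[47,20],[50,0]]
[[20,17],[34,15],[47,20],[50,0]]
[[20,17],[34,15],[47,20],[50,0]]
[[20,17],[34,15],[47,20],[50,0]]
[[16,17],[34,15],[47,20],[50,0]]
[[12,20],[16,17],[34,15],[47,20],[50,0]]
[[12,20],[16,17],[34,15],[42,17],[47,20],[50,0]]
[[12,20],[16,17],[34,15],[42,17],[45,19],[47,20],[50,0]]
[[12,20],[16,17],[34,15],[42,17],[45,19],[47,20],[50,0]]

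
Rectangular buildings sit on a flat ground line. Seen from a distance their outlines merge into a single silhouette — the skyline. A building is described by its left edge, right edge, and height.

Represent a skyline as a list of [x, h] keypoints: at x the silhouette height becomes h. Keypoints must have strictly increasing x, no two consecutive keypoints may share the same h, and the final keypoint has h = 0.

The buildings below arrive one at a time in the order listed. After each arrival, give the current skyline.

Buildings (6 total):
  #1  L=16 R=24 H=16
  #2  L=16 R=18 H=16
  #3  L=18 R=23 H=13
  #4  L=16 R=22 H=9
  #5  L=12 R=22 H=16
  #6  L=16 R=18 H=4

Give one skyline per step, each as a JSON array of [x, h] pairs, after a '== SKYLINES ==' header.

== SKYLINES ==
[[16,16],[24,0]]
[[16,16],[24,0]]
[[16,16],[24,0]]
[[16,16],[24,0]]
[[12,16],[24,0]]
[[12,16],[24,0]]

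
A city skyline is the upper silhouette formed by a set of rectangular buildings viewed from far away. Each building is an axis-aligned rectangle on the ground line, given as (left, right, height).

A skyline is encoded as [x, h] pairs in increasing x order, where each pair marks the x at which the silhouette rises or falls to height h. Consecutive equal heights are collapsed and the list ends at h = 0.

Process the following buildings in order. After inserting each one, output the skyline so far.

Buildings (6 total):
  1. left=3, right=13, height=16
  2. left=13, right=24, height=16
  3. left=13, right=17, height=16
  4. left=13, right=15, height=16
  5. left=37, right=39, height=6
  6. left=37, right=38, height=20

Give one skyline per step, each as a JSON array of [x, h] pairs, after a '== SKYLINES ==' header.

== SKYLINES ==
[[3,16],[13,0]]
[[3,16],[24,0]]
[[3,16],[24,0]]
[[3,16],[24,0]]
[[3,16],[24,0],[37,6],[39,0]]
[[3,16],[24,0],[37,20],[38,6],[39,0]]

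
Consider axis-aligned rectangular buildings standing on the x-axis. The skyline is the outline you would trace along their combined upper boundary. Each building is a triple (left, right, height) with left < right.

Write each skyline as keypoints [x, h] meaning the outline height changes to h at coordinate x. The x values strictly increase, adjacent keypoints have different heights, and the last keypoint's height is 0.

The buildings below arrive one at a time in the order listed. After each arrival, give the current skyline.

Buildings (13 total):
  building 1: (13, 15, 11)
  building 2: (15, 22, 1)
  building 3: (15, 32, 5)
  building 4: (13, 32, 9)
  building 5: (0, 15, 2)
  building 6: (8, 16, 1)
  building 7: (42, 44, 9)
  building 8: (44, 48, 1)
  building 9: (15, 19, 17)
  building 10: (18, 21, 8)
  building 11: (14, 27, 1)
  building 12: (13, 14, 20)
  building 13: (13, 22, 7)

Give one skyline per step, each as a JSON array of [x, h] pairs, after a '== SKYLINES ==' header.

== SKYLINES ==
[[13,11],[15,0]]
[[13,11],[15,1],[22,0]]
[[13,11],[15,5],[32,0]]
[[13,11],[15,9],[32,0]]
[[0,2],[13,11],[15,9],[32,0]]
[[0,2],[13,11],[15,9],[32,0]]
[[0,2],[13,11],[15,9],[32,0],[42,9],[44,0]]
[[0,2],[13,11],[15,9],[32,0],[42,9],[44,1],[48,0]]
[[0,2],[13,11],[15,17],[19,9],[32,0],[42,9],[44,1],[48,0]]
[[0,2],[13,11],[15,17],[19,9],[32,0],[42,9],[44,1],[48,0]]
[[0,2],[13,11],[15,17],[19,9],[32,0],[42,9],[44,1],[48,0]]
[[0,2],[13,20],[14,11],[15,17],[19,9],[32,0],[42,9],[44,1],[48,0]]
[[0,2],[13,20],[14,11],[15,17],[19,9],[32,0],[42,9],[44,1],[48,0]]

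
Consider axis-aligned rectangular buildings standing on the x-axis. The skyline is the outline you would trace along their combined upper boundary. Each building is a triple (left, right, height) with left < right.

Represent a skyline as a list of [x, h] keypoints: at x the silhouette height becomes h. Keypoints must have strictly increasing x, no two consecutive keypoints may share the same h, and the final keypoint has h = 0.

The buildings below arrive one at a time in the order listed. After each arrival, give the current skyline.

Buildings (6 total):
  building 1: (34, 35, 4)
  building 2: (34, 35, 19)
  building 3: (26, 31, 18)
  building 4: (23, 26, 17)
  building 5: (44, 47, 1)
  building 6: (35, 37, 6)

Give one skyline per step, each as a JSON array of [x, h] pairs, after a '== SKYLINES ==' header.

== SKYLINES ==
[[34,4],[35,0]]
[[34,19],[35,0]]
[[26,18],[31,0],[34,19],[35,0]]
[[23,17],[26,18],[31,0],[34,19],[35,0]]
[[23,17],[26,18],[31,0],[34,19],[35,0],[44,1],[47,0]]
[[23,17],[26,18],[31,0],[34,19],[35,6],[37,0],[44,1],[47,0]]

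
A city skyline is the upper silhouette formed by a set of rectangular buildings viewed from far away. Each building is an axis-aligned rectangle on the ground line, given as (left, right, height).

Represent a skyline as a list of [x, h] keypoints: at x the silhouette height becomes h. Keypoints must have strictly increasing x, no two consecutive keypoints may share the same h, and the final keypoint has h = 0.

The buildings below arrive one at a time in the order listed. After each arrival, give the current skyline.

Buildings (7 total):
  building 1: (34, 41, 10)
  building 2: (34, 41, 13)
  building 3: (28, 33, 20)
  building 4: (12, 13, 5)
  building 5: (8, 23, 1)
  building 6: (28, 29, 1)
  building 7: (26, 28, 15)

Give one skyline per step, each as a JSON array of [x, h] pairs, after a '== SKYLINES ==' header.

== SKYLINES ==
[[34,10],[41,0]]
[[34,13],[41,0]]
[[28,20],[33,0],[34,13],[41,0]]
[[12,5],[13,0],[28,20],[33,0],[34,13],[41,0]]
[[8,1],[12,5],[13,1],[23,0],[28,20],[33,0],[34,13],[41,0]]
[[8,1],[12,5],[13,1],[23,0],[28,20],[33,0],[34,13],[41,0]]
[[8,1],[12,5],[13,1],[23,0],[26,15],[28,20],[33,0],[34,13],[41,0]]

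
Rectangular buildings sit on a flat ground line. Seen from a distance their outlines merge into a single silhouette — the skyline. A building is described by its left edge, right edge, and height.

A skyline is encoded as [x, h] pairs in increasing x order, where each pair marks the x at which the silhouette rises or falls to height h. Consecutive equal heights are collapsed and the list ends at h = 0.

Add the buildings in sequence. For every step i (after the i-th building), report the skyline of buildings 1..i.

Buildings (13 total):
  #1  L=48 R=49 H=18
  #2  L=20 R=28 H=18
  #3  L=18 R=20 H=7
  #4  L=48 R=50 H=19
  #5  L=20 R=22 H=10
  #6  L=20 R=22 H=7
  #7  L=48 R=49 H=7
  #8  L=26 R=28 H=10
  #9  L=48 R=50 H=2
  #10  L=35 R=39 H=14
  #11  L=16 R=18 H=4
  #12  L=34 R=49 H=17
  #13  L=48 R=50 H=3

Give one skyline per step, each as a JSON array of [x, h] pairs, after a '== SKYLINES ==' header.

== SKYLINES ==
[[48,18],[49,0]]
[[20,18],[28,0],[48,18],[49,0]]
[[18,7],[20,18],[28,0],[48,18],[49,0]]
[[18,7],[20,18],[28,0],[48,19],[50,0]]
[[18,7],[20,18],[28,0],[48,19],[50,0]]
[[18,7],[20,18],[28,0],[48,19],[50,0]]
[[18,7],[20,18],[28,0],[48,19],[50,0]]
[[18,7],[20,18],[28,0],[48,19],[50,0]]
[[18,7],[20,18],[28,0],[48,19],[50,0]]
[[18,7],[20,18],[28,0],[35,14],[39,0],[48,19],[50,0]]
[[16,4],[18,7],[20,18],[28,0],[35,14],[39,0],[48,19],[50,0]]
[[16,4],[18,7],[20,18],[28,0],[34,17],[48,19],[50,0]]
[[16,4],[18,7],[20,18],[28,0],[34,17],[48,19],[50,0]]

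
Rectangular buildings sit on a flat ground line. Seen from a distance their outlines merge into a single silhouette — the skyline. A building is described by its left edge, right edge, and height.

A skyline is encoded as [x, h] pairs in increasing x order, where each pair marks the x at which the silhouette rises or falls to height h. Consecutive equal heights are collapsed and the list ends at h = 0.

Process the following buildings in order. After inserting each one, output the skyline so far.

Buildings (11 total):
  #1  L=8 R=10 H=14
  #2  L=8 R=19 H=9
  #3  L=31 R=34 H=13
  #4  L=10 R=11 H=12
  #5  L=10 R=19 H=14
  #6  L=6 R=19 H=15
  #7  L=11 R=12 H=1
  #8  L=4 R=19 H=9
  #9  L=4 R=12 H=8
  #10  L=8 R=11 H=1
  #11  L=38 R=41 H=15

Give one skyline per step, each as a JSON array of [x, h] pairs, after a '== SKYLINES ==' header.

== SKYLINES ==
[[8,14],[10,0]]
[[8,14],[10,9],[19,0]]
[[8,14],[10,9],[19,0],[31,13],[34,0]]
[[8,14],[10,12],[11,9],[19,0],[31,13],[34,0]]
[[8,14],[19,0],[31,13],[34,0]]
[[6,15],[19,0],[31,13],[34,0]]
[[6,15],[19,0],[31,13],[34,0]]
[[4,9],[6,15],[19,0],[31,13],[34,0]]
[[4,9],[6,15],[19,0],[31,13],[34,0]]
[[4,9],[6,15],[19,0],[31,13],[34,0]]
[[4,9],[6,15],[19,0],[31,13],[34,0],[38,15],[41,0]]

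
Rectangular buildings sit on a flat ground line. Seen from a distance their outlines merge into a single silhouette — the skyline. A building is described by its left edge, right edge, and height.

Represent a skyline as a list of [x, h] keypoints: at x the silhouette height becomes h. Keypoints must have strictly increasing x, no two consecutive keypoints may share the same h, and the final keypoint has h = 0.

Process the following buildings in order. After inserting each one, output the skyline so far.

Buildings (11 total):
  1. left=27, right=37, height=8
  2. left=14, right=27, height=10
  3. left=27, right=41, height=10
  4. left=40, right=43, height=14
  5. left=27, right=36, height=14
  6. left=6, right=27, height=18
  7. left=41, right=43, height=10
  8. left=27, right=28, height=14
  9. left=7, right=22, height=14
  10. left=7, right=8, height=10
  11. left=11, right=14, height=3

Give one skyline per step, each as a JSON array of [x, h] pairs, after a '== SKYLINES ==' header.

== SKYLINES ==
[[27,8],[37,0]]
[[14,10],[27,8],[37,0]]
[[14,10],[41,0]]
[[14,10],[40,14],[43,0]]
[[14,10],[27,14],[36,10],[40,14],[43,0]]
[[6,18],[27,14],[36,10],[40,14],[43,0]]
[[6,18],[27,14],[36,10],[40,14],[43,0]]
[[6,18],[27,14],[36,10],[40,14],[43,0]]
[[6,18],[27,14],[36,10],[40,14],[43,0]]
[[6,18],[27,14],[36,10],[40,14],[43,0]]
[[6,18],[27,14],[36,10],[40,14],[43,0]]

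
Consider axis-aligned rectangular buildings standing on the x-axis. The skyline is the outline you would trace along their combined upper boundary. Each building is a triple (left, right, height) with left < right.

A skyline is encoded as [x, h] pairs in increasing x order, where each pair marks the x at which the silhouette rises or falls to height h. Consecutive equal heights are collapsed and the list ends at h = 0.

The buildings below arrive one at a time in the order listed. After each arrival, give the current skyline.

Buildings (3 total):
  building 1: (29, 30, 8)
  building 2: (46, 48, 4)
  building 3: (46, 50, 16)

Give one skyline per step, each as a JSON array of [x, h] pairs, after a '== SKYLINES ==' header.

== SKYLINES ==
[[29,8],[30,0]]
[[29,8],[30,0],[46,4],[48,0]]
[[29,8],[30,0],[46,16],[50,0]]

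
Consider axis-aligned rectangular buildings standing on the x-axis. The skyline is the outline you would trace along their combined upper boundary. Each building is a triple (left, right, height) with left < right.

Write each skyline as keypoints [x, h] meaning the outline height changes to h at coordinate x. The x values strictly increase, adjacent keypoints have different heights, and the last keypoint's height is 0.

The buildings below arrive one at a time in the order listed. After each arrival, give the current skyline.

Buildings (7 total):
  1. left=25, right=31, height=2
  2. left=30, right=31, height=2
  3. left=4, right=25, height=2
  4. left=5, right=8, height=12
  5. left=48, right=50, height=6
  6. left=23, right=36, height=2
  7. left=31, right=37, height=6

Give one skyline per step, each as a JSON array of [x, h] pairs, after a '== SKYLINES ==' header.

== SKYLINES ==
[[25,2],[31,0]]
[[25,2],[31,0]]
[[4,2],[31,0]]
[[4,2],[5,12],[8,2],[31,0]]
[[4,2],[5,12],[8,2],[31,0],[48,6],[50,0]]
[[4,2],[5,12],[8,2],[36,0],[48,6],[50,0]]
[[4,2],[5,12],[8,2],[31,6],[37,0],[48,6],[50,0]]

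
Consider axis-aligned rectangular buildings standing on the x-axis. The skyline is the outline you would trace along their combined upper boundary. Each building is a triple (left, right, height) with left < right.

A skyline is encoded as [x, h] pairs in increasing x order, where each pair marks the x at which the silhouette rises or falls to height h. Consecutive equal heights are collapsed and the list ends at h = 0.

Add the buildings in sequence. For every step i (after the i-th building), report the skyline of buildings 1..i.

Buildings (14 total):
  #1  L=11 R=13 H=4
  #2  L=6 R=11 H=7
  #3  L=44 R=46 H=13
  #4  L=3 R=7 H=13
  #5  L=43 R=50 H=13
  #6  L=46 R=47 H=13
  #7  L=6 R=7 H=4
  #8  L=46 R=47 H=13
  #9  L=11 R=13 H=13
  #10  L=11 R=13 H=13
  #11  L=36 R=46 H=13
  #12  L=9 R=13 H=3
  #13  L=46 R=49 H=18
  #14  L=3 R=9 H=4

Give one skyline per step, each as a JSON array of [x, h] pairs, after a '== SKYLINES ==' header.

== SKYLINES ==
[[11,4],[13,0]]
[[6,7],[11,4],[13,0]]
[[6,7],[11,4],[13,0],[44,13],[46,0]]
[[3,13],[7,7],[11,4],[13,0],[44,13],[46,0]]
[[3,13],[7,7],[11,4],[13,0],[43,13],[50,0]]
[[3,13],[7,7],[11,4],[13,0],[43,13],[50,0]]
[[3,13],[7,7],[11,4],[13,0],[43,13],[50,0]]
[[3,13],[7,7],[11,4],[13,0],[43,13],[50,0]]
[[3,13],[7,7],[11,13],[13,0],[43,13],[50,0]]
[[3,13],[7,7],[11,13],[13,0],[43,13],[50,0]]
[[3,13],[7,7],[11,13],[13,0],[36,13],[50,0]]
[[3,13],[7,7],[11,13],[13,0],[36,13],[50,0]]
[[3,13],[7,7],[11,13],[13,0],[36,13],[46,18],[49,13],[50,0]]
[[3,13],[7,7],[11,13],[13,0],[36,13],[46,18],[49,13],[50,0]]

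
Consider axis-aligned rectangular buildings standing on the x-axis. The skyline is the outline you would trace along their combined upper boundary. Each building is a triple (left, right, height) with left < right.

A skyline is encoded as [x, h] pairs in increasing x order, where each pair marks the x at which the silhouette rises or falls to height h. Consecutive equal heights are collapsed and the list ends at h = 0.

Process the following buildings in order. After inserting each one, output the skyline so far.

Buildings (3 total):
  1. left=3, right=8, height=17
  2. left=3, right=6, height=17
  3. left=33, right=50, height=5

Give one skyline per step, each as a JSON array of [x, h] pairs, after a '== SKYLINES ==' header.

== SKYLINES ==
[[3,17],[8,0]]
[[3,17],[8,0]]
[[3,17],[8,0],[33,5],[50,0]]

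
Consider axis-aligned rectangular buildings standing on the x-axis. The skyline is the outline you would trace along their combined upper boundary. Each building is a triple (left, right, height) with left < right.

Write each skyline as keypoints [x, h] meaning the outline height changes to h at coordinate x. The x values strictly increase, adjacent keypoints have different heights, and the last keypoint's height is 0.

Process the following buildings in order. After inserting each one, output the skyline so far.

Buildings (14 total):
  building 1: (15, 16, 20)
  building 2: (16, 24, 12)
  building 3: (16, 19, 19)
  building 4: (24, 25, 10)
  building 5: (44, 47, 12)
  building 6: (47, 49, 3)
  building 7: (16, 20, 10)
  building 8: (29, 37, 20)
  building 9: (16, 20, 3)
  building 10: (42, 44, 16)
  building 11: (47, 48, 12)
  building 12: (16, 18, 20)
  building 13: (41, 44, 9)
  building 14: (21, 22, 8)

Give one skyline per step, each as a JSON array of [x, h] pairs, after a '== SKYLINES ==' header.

== SKYLINES ==
[[15,20],[16,0]]
[[15,20],[16,12],[24,0]]
[[15,20],[16,19],[19,12],[24,0]]
[[15,20],[16,19],[19,12],[24,10],[25,0]]
[[15,20],[16,19],[19,12],[24,10],[25,0],[44,12],[47,0]]
[[15,20],[16,19],[19,12],[24,10],[25,0],[44,12],[47,3],[49,0]]
[[15,20],[16,19],[19,12],[24,10],[25,0],[44,12],[47,3],[49,0]]
[[15,20],[16,19],[19,12],[24,10],[25,0],[29,20],[37,0],[44,12],[47,3],[49,0]]
[[15,20],[16,19],[19,12],[24,10],[25,0],[29,20],[37,0],[44,12],[47,3],[49,0]]
[[15,20],[16,19],[19,12],[24,10],[25,0],[29,20],[37,0],[42,16],[44,12],[47,3],[49,0]]
[[15,20],[16,19],[19,12],[24,10],[25,0],[29,20],[37,0],[42,16],[44,12],[48,3],[49,0]]
[[15,20],[18,19],[19,12],[24,10],[25,0],[29,20],[37,0],[42,16],[44,12],[48,3],[49,0]]
[[15,20],[18,19],[19,12],[24,10],[25,0],[29,20],[37,0],[41,9],[42,16],[44,12],[48,3],[49,0]]
[[15,20],[18,19],[19,12],[24,10],[25,0],[29,20],[37,0],[41,9],[42,16],[44,12],[48,3],[49,0]]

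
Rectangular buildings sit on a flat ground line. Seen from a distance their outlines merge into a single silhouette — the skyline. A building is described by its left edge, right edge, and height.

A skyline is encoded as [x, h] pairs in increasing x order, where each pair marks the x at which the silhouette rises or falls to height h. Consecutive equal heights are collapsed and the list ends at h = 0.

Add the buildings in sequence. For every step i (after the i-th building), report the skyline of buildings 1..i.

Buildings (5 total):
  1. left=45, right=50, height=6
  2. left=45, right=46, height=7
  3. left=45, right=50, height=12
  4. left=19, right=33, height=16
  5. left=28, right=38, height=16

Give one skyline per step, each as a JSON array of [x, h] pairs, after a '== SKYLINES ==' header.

== SKYLINES ==
[[45,6],[50,0]]
[[45,7],[46,6],[50,0]]
[[45,12],[50,0]]
[[19,16],[33,0],[45,12],[50,0]]
[[19,16],[38,0],[45,12],[50,0]]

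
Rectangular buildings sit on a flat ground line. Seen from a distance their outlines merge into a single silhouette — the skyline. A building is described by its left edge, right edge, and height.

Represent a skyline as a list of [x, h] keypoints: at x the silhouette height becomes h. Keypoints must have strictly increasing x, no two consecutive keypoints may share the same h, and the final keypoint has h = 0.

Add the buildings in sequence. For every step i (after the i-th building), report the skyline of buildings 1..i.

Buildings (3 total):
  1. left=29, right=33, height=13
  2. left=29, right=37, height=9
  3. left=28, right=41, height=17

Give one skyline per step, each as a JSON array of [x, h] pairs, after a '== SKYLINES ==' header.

== SKYLINES ==
[[29,13],[33,0]]
[[29,13],[33,9],[37,0]]
[[28,17],[41,0]]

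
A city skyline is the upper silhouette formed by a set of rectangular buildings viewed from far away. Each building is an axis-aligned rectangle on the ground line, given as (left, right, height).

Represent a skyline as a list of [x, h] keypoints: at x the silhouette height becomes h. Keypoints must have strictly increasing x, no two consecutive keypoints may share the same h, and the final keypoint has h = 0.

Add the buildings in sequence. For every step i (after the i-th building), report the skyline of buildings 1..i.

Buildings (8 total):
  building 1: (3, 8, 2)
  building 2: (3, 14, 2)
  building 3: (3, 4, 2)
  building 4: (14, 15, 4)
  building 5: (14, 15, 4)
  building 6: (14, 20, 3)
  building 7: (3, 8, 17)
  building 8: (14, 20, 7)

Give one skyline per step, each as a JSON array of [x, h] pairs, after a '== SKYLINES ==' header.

== SKYLINES ==
[[3,2],[8,0]]
[[3,2],[14,0]]
[[3,2],[14,0]]
[[3,2],[14,4],[15,0]]
[[3,2],[14,4],[15,0]]
[[3,2],[14,4],[15,3],[20,0]]
[[3,17],[8,2],[14,4],[15,3],[20,0]]
[[3,17],[8,2],[14,7],[20,0]]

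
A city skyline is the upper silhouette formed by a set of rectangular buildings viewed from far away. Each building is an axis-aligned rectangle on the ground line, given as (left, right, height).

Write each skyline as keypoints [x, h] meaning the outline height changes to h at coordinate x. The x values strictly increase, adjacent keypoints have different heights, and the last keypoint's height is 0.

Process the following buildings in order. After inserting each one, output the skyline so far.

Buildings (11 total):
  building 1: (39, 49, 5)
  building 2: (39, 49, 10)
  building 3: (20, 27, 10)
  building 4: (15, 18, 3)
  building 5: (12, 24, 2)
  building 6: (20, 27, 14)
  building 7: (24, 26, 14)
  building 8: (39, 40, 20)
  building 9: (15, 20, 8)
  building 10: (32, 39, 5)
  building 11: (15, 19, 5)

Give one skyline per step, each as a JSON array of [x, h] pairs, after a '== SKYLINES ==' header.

== SKYLINES ==
[[39,5],[49,0]]
[[39,10],[49,0]]
[[20,10],[27,0],[39,10],[49,0]]
[[15,3],[18,0],[20,10],[27,0],[39,10],[49,0]]
[[12,2],[15,3],[18,2],[20,10],[27,0],[39,10],[49,0]]
[[12,2],[15,3],[18,2],[20,14],[27,0],[39,10],[49,0]]
[[12,2],[15,3],[18,2],[20,14],[27,0],[39,10],[49,0]]
[[12,2],[15,3],[18,2],[20,14],[27,0],[39,20],[40,10],[49,0]]
[[12,2],[15,8],[20,14],[27,0],[39,20],[40,10],[49,0]]
[[12,2],[15,8],[20,14],[27,0],[32,5],[39,20],[40,10],[49,0]]
[[12,2],[15,8],[20,14],[27,0],[32,5],[39,20],[40,10],[49,0]]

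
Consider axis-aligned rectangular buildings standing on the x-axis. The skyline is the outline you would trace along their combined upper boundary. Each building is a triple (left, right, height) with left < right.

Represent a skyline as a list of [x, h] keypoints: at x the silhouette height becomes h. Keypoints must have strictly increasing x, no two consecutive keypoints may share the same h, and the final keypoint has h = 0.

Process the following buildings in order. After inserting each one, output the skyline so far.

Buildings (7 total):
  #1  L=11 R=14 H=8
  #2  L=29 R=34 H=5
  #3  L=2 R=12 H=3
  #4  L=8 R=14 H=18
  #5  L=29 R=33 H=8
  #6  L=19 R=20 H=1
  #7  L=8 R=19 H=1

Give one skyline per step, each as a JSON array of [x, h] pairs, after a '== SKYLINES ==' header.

== SKYLINES ==
[[11,8],[14,0]]
[[11,8],[14,0],[29,5],[34,0]]
[[2,3],[11,8],[14,0],[29,5],[34,0]]
[[2,3],[8,18],[14,0],[29,5],[34,0]]
[[2,3],[8,18],[14,0],[29,8],[33,5],[34,0]]
[[2,3],[8,18],[14,0],[19,1],[20,0],[29,8],[33,5],[34,0]]
[[2,3],[8,18],[14,1],[20,0],[29,8],[33,5],[34,0]]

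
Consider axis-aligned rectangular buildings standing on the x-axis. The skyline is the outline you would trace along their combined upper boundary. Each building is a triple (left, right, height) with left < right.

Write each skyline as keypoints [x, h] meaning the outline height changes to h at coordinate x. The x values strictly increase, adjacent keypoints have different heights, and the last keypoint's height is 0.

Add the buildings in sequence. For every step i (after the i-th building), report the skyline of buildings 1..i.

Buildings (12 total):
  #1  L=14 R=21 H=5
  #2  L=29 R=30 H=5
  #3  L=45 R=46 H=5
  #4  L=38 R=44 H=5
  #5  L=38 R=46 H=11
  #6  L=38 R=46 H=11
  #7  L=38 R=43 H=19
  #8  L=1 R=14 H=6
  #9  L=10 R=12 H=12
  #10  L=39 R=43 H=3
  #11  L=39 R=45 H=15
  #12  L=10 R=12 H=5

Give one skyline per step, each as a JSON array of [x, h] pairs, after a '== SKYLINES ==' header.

== SKYLINES ==
[[14,5],[21,0]]
[[14,5],[21,0],[29,5],[30,0]]
[[14,5],[21,0],[29,5],[30,0],[45,5],[46,0]]
[[14,5],[21,0],[29,5],[30,0],[38,5],[44,0],[45,5],[46,0]]
[[14,5],[21,0],[29,5],[30,0],[38,11],[46,0]]
[[14,5],[21,0],[29,5],[30,0],[38,11],[46,0]]
[[14,5],[21,0],[29,5],[30,0],[38,19],[43,11],[46,0]]
[[1,6],[14,5],[21,0],[29,5],[30,0],[38,19],[43,11],[46,0]]
[[1,6],[10,12],[12,6],[14,5],[21,0],[29,5],[30,0],[38,19],[43,11],[46,0]]
[[1,6],[10,12],[12,6],[14,5],[21,0],[29,5],[30,0],[38,19],[43,11],[46,0]]
[[1,6],[10,12],[12,6],[14,5],[21,0],[29,5],[30,0],[38,19],[43,15],[45,11],[46,0]]
[[1,6],[10,12],[12,6],[14,5],[21,0],[29,5],[30,0],[38,19],[43,15],[45,11],[46,0]]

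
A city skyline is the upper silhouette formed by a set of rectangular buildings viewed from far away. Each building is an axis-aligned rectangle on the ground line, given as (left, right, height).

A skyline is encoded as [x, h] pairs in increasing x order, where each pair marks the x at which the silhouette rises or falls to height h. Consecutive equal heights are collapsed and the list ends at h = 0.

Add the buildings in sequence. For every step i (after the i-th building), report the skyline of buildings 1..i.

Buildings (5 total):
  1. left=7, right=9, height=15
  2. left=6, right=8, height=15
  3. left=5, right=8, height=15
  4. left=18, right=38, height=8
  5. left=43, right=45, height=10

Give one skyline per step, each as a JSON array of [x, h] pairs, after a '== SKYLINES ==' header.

== SKYLINES ==
[[7,15],[9,0]]
[[6,15],[9,0]]
[[5,15],[9,0]]
[[5,15],[9,0],[18,8],[38,0]]
[[5,15],[9,0],[18,8],[38,0],[43,10],[45,0]]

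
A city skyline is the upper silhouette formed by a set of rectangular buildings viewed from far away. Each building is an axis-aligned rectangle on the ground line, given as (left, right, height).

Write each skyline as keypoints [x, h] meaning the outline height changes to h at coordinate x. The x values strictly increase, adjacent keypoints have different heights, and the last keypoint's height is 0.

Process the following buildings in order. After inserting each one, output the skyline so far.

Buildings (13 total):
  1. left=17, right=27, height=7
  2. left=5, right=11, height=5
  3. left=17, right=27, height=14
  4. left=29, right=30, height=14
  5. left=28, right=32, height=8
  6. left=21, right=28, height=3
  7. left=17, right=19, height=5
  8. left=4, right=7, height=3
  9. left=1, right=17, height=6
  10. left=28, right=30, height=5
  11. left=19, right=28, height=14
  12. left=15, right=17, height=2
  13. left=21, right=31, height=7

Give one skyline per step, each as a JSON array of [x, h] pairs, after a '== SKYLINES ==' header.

== SKYLINES ==
[[17,7],[27,0]]
[[5,5],[11,0],[17,7],[27,0]]
[[5,5],[11,0],[17,14],[27,0]]
[[5,5],[11,0],[17,14],[27,0],[29,14],[30,0]]
[[5,5],[11,0],[17,14],[27,0],[28,8],[29,14],[30,8],[32,0]]
[[5,5],[11,0],[17,14],[27,3],[28,8],[29,14],[30,8],[32,0]]
[[5,5],[11,0],[17,14],[27,3],[28,8],[29,14],[30,8],[32,0]]
[[4,3],[5,5],[11,0],[17,14],[27,3],[28,8],[29,14],[30,8],[32,0]]
[[1,6],[17,14],[27,3],[28,8],[29,14],[30,8],[32,0]]
[[1,6],[17,14],[27,3],[28,8],[29,14],[30,8],[32,0]]
[[1,6],[17,14],[28,8],[29,14],[30,8],[32,0]]
[[1,6],[17,14],[28,8],[29,14],[30,8],[32,0]]
[[1,6],[17,14],[28,8],[29,14],[30,8],[32,0]]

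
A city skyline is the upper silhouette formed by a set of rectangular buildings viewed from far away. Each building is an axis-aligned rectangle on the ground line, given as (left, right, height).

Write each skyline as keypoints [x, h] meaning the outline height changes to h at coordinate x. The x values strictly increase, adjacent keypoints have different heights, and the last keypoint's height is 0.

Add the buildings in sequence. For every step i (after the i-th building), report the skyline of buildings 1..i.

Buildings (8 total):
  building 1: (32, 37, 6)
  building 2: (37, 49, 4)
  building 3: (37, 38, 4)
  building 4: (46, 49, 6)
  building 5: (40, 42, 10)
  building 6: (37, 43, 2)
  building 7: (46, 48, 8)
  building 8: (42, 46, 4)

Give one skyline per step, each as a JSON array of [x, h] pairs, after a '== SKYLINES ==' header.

== SKYLINES ==
[[32,6],[37,0]]
[[32,6],[37,4],[49,0]]
[[32,6],[37,4],[49,0]]
[[32,6],[37,4],[46,6],[49,0]]
[[32,6],[37,4],[40,10],[42,4],[46,6],[49,0]]
[[32,6],[37,4],[40,10],[42,4],[46,6],[49,0]]
[[32,6],[37,4],[40,10],[42,4],[46,8],[48,6],[49,0]]
[[32,6],[37,4],[40,10],[42,4],[46,8],[48,6],[49,0]]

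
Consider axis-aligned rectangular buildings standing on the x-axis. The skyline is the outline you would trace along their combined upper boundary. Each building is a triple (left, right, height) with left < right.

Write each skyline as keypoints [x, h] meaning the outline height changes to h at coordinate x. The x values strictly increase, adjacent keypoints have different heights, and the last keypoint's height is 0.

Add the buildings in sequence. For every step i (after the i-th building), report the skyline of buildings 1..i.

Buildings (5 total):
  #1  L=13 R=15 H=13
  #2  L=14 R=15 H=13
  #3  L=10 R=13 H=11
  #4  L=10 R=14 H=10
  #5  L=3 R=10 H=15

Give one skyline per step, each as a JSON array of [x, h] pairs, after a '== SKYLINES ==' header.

== SKYLINES ==
[[13,13],[15,0]]
[[13,13],[15,0]]
[[10,11],[13,13],[15,0]]
[[10,11],[13,13],[15,0]]
[[3,15],[10,11],[13,13],[15,0]]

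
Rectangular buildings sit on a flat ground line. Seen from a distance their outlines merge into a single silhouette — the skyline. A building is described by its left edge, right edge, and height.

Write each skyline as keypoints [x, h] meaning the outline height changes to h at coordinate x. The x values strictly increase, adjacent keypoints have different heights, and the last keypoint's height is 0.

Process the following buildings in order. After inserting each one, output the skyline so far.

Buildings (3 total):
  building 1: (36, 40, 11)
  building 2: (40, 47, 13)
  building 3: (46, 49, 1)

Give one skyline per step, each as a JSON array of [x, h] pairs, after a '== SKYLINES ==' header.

== SKYLINES ==
[[36,11],[40,0]]
[[36,11],[40,13],[47,0]]
[[36,11],[40,13],[47,1],[49,0]]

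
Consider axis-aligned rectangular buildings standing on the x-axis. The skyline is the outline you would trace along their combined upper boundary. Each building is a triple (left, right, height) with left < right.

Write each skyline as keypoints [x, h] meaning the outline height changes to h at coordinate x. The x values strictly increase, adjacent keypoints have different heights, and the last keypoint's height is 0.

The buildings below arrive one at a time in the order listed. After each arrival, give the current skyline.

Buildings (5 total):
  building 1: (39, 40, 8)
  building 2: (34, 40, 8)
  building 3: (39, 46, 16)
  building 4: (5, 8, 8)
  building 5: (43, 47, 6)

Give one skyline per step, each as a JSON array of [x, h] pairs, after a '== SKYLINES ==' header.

== SKYLINES ==
[[39,8],[40,0]]
[[34,8],[40,0]]
[[34,8],[39,16],[46,0]]
[[5,8],[8,0],[34,8],[39,16],[46,0]]
[[5,8],[8,0],[34,8],[39,16],[46,6],[47,0]]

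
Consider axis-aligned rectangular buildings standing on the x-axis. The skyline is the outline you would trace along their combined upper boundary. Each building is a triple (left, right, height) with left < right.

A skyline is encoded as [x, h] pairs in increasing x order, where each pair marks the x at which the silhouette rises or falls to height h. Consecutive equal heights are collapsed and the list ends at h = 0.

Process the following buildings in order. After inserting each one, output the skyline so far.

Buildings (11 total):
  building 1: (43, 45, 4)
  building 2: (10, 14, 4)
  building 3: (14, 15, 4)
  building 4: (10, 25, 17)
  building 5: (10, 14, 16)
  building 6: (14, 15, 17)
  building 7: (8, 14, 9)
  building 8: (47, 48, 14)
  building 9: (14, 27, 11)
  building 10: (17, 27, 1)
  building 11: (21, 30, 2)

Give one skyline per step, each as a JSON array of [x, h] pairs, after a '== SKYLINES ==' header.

== SKYLINES ==
[[43,4],[45,0]]
[[10,4],[14,0],[43,4],[45,0]]
[[10,4],[15,0],[43,4],[45,0]]
[[10,17],[25,0],[43,4],[45,0]]
[[10,17],[25,0],[43,4],[45,0]]
[[10,17],[25,0],[43,4],[45,0]]
[[8,9],[10,17],[25,0],[43,4],[45,0]]
[[8,9],[10,17],[25,0],[43,4],[45,0],[47,14],[48,0]]
[[8,9],[10,17],[25,11],[27,0],[43,4],[45,0],[47,14],[48,0]]
[[8,9],[10,17],[25,11],[27,0],[43,4],[45,0],[47,14],[48,0]]
[[8,9],[10,17],[25,11],[27,2],[30,0],[43,4],[45,0],[47,14],[48,0]]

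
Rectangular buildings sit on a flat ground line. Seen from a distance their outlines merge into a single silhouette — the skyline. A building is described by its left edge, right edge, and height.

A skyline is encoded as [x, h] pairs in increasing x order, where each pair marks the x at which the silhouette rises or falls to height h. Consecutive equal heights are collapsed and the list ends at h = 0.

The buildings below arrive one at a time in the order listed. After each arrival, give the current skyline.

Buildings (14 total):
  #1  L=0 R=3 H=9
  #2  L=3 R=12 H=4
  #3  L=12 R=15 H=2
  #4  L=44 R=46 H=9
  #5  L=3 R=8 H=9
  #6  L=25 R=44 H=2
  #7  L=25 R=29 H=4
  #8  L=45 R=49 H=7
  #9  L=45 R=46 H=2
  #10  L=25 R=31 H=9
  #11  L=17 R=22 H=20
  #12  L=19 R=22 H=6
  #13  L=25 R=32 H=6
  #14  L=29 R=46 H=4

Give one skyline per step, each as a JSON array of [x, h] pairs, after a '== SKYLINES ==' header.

== SKYLINES ==
[[0,9],[3,0]]
[[0,9],[3,4],[12,0]]
[[0,9],[3,4],[12,2],[15,0]]
[[0,9],[3,4],[12,2],[15,0],[44,9],[46,0]]
[[0,9],[8,4],[12,2],[15,0],[44,9],[46,0]]
[[0,9],[8,4],[12,2],[15,0],[25,2],[44,9],[46,0]]
[[0,9],[8,4],[12,2],[15,0],[25,4],[29,2],[44,9],[46,0]]
[[0,9],[8,4],[12,2],[15,0],[25,4],[29,2],[44,9],[46,7],[49,0]]
[[0,9],[8,4],[12,2],[15,0],[25,4],[29,2],[44,9],[46,7],[49,0]]
[[0,9],[8,4],[12,2],[15,0],[25,9],[31,2],[44,9],[46,7],[49,0]]
[[0,9],[8,4],[12,2],[15,0],[17,20],[22,0],[25,9],[31,2],[44,9],[46,7],[49,0]]
[[0,9],[8,4],[12,2],[15,0],[17,20],[22,0],[25,9],[31,2],[44,9],[46,7],[49,0]]
[[0,9],[8,4],[12,2],[15,0],[17,20],[22,0],[25,9],[31,6],[32,2],[44,9],[46,7],[49,0]]
[[0,9],[8,4],[12,2],[15,0],[17,20],[22,0],[25,9],[31,6],[32,4],[44,9],[46,7],[49,0]]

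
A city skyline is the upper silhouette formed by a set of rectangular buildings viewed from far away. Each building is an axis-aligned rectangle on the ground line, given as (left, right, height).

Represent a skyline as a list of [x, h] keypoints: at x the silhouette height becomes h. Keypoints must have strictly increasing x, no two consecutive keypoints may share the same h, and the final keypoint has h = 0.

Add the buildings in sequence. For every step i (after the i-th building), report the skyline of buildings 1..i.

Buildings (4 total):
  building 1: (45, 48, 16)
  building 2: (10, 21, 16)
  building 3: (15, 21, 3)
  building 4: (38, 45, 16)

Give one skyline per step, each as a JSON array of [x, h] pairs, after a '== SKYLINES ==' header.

== SKYLINES ==
[[45,16],[48,0]]
[[10,16],[21,0],[45,16],[48,0]]
[[10,16],[21,0],[45,16],[48,0]]
[[10,16],[21,0],[38,16],[48,0]]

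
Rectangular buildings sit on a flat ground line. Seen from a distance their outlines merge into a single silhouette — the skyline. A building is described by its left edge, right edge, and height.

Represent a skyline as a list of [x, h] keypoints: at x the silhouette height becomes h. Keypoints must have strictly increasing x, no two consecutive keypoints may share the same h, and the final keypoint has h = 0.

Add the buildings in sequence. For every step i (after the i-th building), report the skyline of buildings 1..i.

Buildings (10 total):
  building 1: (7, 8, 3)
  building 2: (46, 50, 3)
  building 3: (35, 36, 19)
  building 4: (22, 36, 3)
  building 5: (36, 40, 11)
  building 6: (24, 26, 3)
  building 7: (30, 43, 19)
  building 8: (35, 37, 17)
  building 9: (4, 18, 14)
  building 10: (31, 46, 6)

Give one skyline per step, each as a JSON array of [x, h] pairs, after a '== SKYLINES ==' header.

== SKYLINES ==
[[7,3],[8,0]]
[[7,3],[8,0],[46,3],[50,0]]
[[7,3],[8,0],[35,19],[36,0],[46,3],[50,0]]
[[7,3],[8,0],[22,3],[35,19],[36,0],[46,3],[50,0]]
[[7,3],[8,0],[22,3],[35,19],[36,11],[40,0],[46,3],[50,0]]
[[7,3],[8,0],[22,3],[35,19],[36,11],[40,0],[46,3],[50,0]]
[[7,3],[8,0],[22,3],[30,19],[43,0],[46,3],[50,0]]
[[7,3],[8,0],[22,3],[30,19],[43,0],[46,3],[50,0]]
[[4,14],[18,0],[22,3],[30,19],[43,0],[46,3],[50,0]]
[[4,14],[18,0],[22,3],[30,19],[43,6],[46,3],[50,0]]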